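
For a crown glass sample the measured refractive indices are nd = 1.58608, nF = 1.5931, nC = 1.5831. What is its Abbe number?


Abbe number formula: Vd = (nd - 1) / (nF - nC)
  nd - 1 = 1.58608 - 1 = 0.58608
  nF - nC = 1.5931 - 1.5831 = 0.01
  Vd = 0.58608 / 0.01 = 58.61

58.61


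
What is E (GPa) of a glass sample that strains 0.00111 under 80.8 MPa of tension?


Young's modulus: E = stress / strain
  E = 80.8 MPa / 0.00111 = 72792.79 MPa
Convert to GPa: 72792.79 / 1000 = 72.79 GPa

72.79 GPa


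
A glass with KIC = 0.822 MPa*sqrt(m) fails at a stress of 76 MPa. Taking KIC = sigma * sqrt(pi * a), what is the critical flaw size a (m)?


Rearrange KIC = sigma * sqrt(pi * a):
  sqrt(pi * a) = KIC / sigma
  sqrt(pi * a) = 0.822 / 76 = 0.010816
  a = (KIC / sigma)^2 / pi
  a = 0.010816^2 / pi = 0.0000372 m

0.0000372 m


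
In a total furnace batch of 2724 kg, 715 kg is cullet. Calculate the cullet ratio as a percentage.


Cullet ratio = (cullet mass / total batch mass) * 100
  Ratio = 715 / 2724 * 100 = 26.25%

26.25%


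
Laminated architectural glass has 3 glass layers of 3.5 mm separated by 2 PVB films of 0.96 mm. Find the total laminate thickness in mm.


Total thickness = glass contribution + PVB contribution
  Glass: 3 * 3.5 = 10.5 mm
  PVB: 2 * 0.96 = 1.92 mm
  Total = 10.5 + 1.92 = 12.42 mm

12.42 mm


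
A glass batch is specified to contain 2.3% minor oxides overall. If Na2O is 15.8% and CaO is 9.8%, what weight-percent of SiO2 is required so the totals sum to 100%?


Known pieces sum to 100%:
  SiO2 = 100 - (others + Na2O + CaO)
  SiO2 = 100 - (2.3 + 15.8 + 9.8) = 72.1%

72.1%


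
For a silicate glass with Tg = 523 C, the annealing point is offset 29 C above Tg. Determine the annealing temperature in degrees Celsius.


The annealing temperature is Tg plus the offset:
  T_anneal = 523 + 29 = 552 C

552 C


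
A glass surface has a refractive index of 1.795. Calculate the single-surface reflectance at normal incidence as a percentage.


Fresnel reflectance at normal incidence:
  R = ((n - 1)/(n + 1))^2
  (n - 1)/(n + 1) = (1.795 - 1)/(1.795 + 1) = 0.284436
  R = 0.284436^2 = 0.0809038
  R(%) = 0.0809038 * 100 = 8.09%

8.09%


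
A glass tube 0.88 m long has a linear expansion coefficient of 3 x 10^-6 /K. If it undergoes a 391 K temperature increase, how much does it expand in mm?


Thermal expansion formula: dL = alpha * L0 * dT
  dL = (3 x 10^-6) * 0.88 * 391 = 0.00103224 m
Convert to mm: 0.00103224 * 1000 = 1.0322 mm

1.0322 mm


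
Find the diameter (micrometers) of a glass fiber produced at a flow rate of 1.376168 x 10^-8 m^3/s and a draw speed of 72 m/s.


Cross-sectional area from continuity:
  A = Q / v = 1.376168 x 10^-8 / 72 = 1.911344 x 10^-10 m^2
Diameter from circular cross-section:
  d = sqrt(4A / pi) * 10^6 (m -> um)
  d = sqrt(4 * 1.911344 x 10^-10 / pi) * 10^6 = 15.6 um

15.6 um


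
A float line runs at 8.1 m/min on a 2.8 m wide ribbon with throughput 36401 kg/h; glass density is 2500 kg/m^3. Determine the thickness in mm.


Ribbon cross-section from mass balance:
  Volume rate = throughput / density = 36401 / 2500 = 14.5604 m^3/h
  thickness = volume rate / (speed * 60 * width), i.e.
  thickness = throughput / (60 * speed * width * density) * 1000
  thickness = 36401 / (60 * 8.1 * 2.8 * 2500) * 1000 = 10.7 mm

10.7 mm


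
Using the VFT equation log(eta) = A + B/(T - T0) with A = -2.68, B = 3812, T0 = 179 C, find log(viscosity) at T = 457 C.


VFT equation: log(eta) = A + B / (T - T0)
  T - T0 = 457 - 179 = 278
  B / (T - T0) = 3812 / 278 = 13.712
  log(eta) = -2.68 + 13.712 = 11.032

11.032


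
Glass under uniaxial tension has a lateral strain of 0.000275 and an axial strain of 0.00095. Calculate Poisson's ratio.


Poisson's ratio: nu = lateral strain / axial strain
  nu = 0.000275 / 0.00095 = 0.2895

0.2895


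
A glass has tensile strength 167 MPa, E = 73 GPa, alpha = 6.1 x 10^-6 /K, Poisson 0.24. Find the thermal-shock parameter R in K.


Thermal shock resistance: R = sigma * (1 - nu) / (E * alpha)
  Numerator = 167 * (1 - 0.24) = 126.92
  Denominator = 73 * 1000 * (6.1 x 10^-6) = 0.4453
  R = 126.92 / 0.4453 = 285.0 K

285.0 K


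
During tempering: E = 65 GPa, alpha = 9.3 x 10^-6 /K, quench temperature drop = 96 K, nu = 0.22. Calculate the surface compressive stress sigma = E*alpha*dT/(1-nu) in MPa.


Tempering stress: sigma = E * alpha * dT / (1 - nu)
  E (MPa) = 65 * 1000 = 65000
  Numerator = 65000 * (9.3 x 10^-6) * 96 = 58.032
  Denominator = 1 - 0.22 = 0.78
  sigma = 58.032 / 0.78 = 74.4 MPa

74.4 MPa


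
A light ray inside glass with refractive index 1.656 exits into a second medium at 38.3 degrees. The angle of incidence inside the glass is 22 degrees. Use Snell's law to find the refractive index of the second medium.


Apply Snell's law: n1 * sin(theta1) = n2 * sin(theta2)
  n2 = n1 * sin(theta1) / sin(theta2)
  sin(22) = 0.374607
  sin(38.3) = 0.619779
  n2 = 1.656 * 0.374607 / 0.619779 = 1.0009

1.0009


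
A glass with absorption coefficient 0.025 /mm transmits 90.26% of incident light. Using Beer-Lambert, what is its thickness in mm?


Rearrange T = exp(-alpha * thickness):
  thickness = -ln(T) / alpha
  T = 90.26/100 = 0.9026
  ln(T) = -0.10248
  -ln(T) = 0.10248
  thickness = 0.10248 / 0.025 = 4.1 mm

4.1 mm


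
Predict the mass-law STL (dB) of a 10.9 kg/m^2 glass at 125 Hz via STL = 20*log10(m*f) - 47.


Mass law: STL = 20 * log10(m * f) - 47
  m * f = 10.9 * 125 = 1362.5
  log10(1362.5) = 3.13434
  STL = 20 * 3.13434 - 47 = 62.6868 - 47 = 15.7 dB

15.7 dB


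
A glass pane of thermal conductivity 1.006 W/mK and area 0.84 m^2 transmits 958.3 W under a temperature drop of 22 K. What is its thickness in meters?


Fourier's law: t = k * A * dT / Q
  t = 1.006 * 0.84 * 22 / 958.3
  t = 18.59088 / 958.3 = 0.0194 m

0.0194 m


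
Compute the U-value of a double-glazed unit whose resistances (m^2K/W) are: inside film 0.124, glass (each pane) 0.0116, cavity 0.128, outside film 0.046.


Total thermal resistance (series):
  R_total = R_in + R_glass + R_air + R_glass + R_out
  R_total = 0.124 + 0.0116 + 0.128 + 0.0116 + 0.046 = 0.3212 m^2K/W
U-value = 1 / R_total = 1 / 0.3212 = 3.113 W/m^2K

3.113 W/m^2K


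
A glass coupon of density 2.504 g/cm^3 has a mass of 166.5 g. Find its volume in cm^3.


Rearrange rho = m / V:
  V = m / rho
  V = 166.5 / 2.504 = 66.494 cm^3

66.494 cm^3


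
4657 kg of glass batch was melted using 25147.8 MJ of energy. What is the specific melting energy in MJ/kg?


Rearrange E = m * s for s:
  s = E / m
  s = 25147.8 / 4657 = 5.4 MJ/kg

5.4 MJ/kg


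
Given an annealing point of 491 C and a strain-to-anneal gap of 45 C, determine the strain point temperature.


Strain point = annealing point - difference:
  T_strain = 491 - 45 = 446 C

446 C


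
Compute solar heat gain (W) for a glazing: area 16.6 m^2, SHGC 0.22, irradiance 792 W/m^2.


Solar heat gain: Q = Area * SHGC * Irradiance
  Q = 16.6 * 0.22 * 792 = 2892.4 W

2892.4 W


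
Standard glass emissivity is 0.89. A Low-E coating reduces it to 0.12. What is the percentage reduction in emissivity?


Percentage reduction = (1 - coated/uncoated) * 100
  Ratio = 0.12 / 0.89 = 0.1348
  Reduction = (1 - 0.1348) * 100 = 86.5%

86.5%


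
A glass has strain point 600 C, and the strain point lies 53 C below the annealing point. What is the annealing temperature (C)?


T_anneal = T_strain + gap:
  T_anneal = 600 + 53 = 653 C

653 C


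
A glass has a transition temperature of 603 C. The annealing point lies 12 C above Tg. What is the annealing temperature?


The annealing temperature is Tg plus the offset:
  T_anneal = 603 + 12 = 615 C

615 C


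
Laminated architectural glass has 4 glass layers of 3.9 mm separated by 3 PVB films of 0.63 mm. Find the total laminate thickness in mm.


Total thickness = glass contribution + PVB contribution
  Glass: 4 * 3.9 = 15.6 mm
  PVB: 3 * 0.63 = 1.89 mm
  Total = 15.6 + 1.89 = 17.49 mm

17.49 mm


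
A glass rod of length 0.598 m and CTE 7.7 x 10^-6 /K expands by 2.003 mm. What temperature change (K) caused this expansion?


Rearrange dL = alpha * L0 * dT for dT:
  dT = dL / (alpha * L0)
  dL (m) = 2.003 / 1000 = 0.002003
  dT = 0.002003 / ((7.7 x 10^-6) * 0.598) = 435.0 K

435.0 K


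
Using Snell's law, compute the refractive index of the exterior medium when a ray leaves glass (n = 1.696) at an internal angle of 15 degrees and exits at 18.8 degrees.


Apply Snell's law: n1 * sin(theta1) = n2 * sin(theta2)
  n2 = n1 * sin(theta1) / sin(theta2)
  sin(15) = 0.258819
  sin(18.8) = 0.322266
  n2 = 1.696 * 0.258819 / 0.322266 = 1.3621

1.3621


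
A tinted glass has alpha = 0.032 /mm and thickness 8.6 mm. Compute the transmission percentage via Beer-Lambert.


Beer-Lambert law: T = exp(-alpha * thickness)
  exponent = -0.032 * 8.6 = -0.2752
  T = exp(-0.2752) = 0.7594
  Percentage = 0.7594 * 100 = 75.94%

75.94%


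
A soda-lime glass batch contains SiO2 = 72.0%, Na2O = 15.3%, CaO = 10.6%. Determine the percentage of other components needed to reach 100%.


Sum the three major oxides:
  SiO2 + Na2O + CaO = 72.0 + 15.3 + 10.6 = 97.9%
Subtract from 100%:
  Others = 100 - 97.9 = 2.1%

2.1%


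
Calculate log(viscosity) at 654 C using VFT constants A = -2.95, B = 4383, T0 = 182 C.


VFT equation: log(eta) = A + B / (T - T0)
  T - T0 = 654 - 182 = 472
  B / (T - T0) = 4383 / 472 = 9.286
  log(eta) = -2.95 + 9.286 = 6.336

6.336


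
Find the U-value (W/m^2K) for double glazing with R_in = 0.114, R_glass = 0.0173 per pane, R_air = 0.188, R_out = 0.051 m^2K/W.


Total thermal resistance (series):
  R_total = R_in + R_glass + R_air + R_glass + R_out
  R_total = 0.114 + 0.0173 + 0.188 + 0.0173 + 0.051 = 0.3876 m^2K/W
U-value = 1 / R_total = 1 / 0.3876 = 2.58 W/m^2K

2.58 W/m^2K


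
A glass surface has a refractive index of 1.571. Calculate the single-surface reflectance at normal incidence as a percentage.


Fresnel reflectance at normal incidence:
  R = ((n - 1)/(n + 1))^2
  (n - 1)/(n + 1) = (1.571 - 1)/(1.571 + 1) = 0.222093
  R = 0.222093^2 = 0.0493253
  R(%) = 0.0493253 * 100 = 4.933%

4.933%


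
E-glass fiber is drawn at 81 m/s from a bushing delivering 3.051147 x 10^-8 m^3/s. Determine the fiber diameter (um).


Cross-sectional area from continuity:
  A = Q / v = 3.051147 x 10^-8 / 81 = 3.766848 x 10^-10 m^2
Diameter from circular cross-section:
  d = sqrt(4A / pi) * 10^6 (m -> um)
  d = sqrt(4 * 3.766848 x 10^-10 / pi) * 10^6 = 21.9 um

21.9 um


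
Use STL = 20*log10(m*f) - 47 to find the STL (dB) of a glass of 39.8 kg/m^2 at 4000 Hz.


Mass law: STL = 20 * log10(m * f) - 47
  m * f = 39.8 * 4000 = 159200
  log10(159200) = 5.20194
  STL = 20 * 5.20194 - 47 = 104.0388 - 47 = 57.0 dB

57.0 dB


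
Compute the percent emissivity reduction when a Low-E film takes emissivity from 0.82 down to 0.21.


Percentage reduction = (1 - coated/uncoated) * 100
  Ratio = 0.21 / 0.82 = 0.2561
  Reduction = (1 - 0.2561) * 100 = 74.4%

74.4%


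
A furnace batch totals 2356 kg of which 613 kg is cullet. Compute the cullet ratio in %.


Cullet ratio = (cullet mass / total batch mass) * 100
  Ratio = 613 / 2356 * 100 = 26.02%

26.02%


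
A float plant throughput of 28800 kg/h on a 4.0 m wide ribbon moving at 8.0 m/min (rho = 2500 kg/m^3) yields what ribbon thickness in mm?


Ribbon cross-section from mass balance:
  Volume rate = throughput / density = 28800 / 2500 = 11.52 m^3/h
  thickness = volume rate / (speed * 60 * width), i.e.
  thickness = throughput / (60 * speed * width * density) * 1000
  thickness = 28800 / (60 * 8.0 * 4.0 * 2500) * 1000 = 6.0 mm

6.0 mm


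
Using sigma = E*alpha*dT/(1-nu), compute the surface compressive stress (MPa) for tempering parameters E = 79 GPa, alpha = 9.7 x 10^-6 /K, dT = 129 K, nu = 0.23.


Tempering stress: sigma = E * alpha * dT / (1 - nu)
  E (MPa) = 79 * 1000 = 79000
  Numerator = 79000 * (9.7 x 10^-6) * 129 = 98.8527
  Denominator = 1 - 0.23 = 0.77
  sigma = 98.8527 / 0.77 = 128.4 MPa

128.4 MPa


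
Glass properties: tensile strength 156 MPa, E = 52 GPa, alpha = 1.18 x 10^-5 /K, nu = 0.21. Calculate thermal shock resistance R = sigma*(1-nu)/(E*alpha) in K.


Thermal shock resistance: R = sigma * (1 - nu) / (E * alpha)
  Numerator = 156 * (1 - 0.21) = 123.24
  Denominator = 52 * 1000 * (1.18 x 10^-5) = 0.6136
  R = 123.24 / 0.6136 = 200.8 K

200.8 K


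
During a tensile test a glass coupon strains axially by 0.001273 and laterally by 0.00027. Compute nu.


Poisson's ratio: nu = lateral strain / axial strain
  nu = 0.00027 / 0.001273 = 0.2121

0.2121


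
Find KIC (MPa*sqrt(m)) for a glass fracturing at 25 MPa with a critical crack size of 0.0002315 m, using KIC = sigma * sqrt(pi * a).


Fracture toughness: KIC = sigma * sqrt(pi * a)
  pi * a = pi * 0.0002315 = 0.000727279
  sqrt(pi * a) = 0.026968
  KIC = 25 * 0.026968 = 0.674 MPa*sqrt(m)

0.674 MPa*sqrt(m)


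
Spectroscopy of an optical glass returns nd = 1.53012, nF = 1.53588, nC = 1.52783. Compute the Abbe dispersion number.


Abbe number formula: Vd = (nd - 1) / (nF - nC)
  nd - 1 = 1.53012 - 1 = 0.53012
  nF - nC = 1.53588 - 1.52783 = 0.00805
  Vd = 0.53012 / 0.00805 = 65.85

65.85


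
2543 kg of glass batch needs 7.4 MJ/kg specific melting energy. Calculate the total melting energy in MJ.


Total energy = mass * specific energy
  E = 2543 * 7.4 = 18818.2 MJ

18818.2 MJ


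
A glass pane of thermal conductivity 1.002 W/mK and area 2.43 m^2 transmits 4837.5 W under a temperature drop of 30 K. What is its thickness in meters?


Fourier's law: t = k * A * dT / Q
  t = 1.002 * 2.43 * 30 / 4837.5
  t = 73.0458 / 4837.5 = 0.0151 m

0.0151 m


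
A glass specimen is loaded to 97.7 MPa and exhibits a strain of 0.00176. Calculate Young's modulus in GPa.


Young's modulus: E = stress / strain
  E = 97.7 MPa / 0.00176 = 55511.36 MPa
Convert to GPa: 55511.36 / 1000 = 55.51 GPa

55.51 GPa


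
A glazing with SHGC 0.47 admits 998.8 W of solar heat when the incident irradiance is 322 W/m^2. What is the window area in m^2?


Rearrange Q = Area * SHGC * Irradiance:
  Area = Q / (SHGC * Irradiance)
  Area = 998.8 / (0.47 * 322) = 6.6 m^2

6.6 m^2


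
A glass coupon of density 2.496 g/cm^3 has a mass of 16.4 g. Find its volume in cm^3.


Rearrange rho = m / V:
  V = m / rho
  V = 16.4 / 2.496 = 6.571 cm^3

6.571 cm^3


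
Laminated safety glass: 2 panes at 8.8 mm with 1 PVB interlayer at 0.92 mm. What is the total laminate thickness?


Total thickness = glass contribution + PVB contribution
  Glass: 2 * 8.8 = 17.6 mm
  PVB: 1 * 0.92 = 0.92 mm
  Total = 17.6 + 0.92 = 18.52 mm

18.52 mm


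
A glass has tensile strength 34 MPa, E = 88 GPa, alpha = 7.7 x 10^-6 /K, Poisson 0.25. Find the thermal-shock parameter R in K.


Thermal shock resistance: R = sigma * (1 - nu) / (E * alpha)
  Numerator = 34 * (1 - 0.25) = 25.5
  Denominator = 88 * 1000 * (7.7 x 10^-6) = 0.6776
  R = 25.5 / 0.6776 = 37.6 K

37.6 K


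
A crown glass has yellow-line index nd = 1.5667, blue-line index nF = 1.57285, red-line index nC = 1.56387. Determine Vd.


Abbe number formula: Vd = (nd - 1) / (nF - nC)
  nd - 1 = 1.5667 - 1 = 0.5667
  nF - nC = 1.57285 - 1.56387 = 0.00898
  Vd = 0.5667 / 0.00898 = 63.11

63.11


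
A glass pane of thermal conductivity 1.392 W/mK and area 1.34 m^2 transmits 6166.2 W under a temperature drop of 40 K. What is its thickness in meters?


Fourier's law: t = k * A * dT / Q
  t = 1.392 * 1.34 * 40 / 6166.2
  t = 74.6112 / 6166.2 = 0.0121 m

0.0121 m


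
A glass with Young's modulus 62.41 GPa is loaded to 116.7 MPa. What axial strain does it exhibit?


Rearrange E = sigma / epsilon:
  epsilon = sigma / E
  E (MPa) = 62.41 * 1000 = 62410
  epsilon = 116.7 / 62410 = 0.00187

0.00187


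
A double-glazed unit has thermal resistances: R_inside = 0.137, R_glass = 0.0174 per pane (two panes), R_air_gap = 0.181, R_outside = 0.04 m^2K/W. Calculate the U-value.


Total thermal resistance (series):
  R_total = R_in + R_glass + R_air + R_glass + R_out
  R_total = 0.137 + 0.0174 + 0.181 + 0.0174 + 0.04 = 0.3928 m^2K/W
U-value = 1 / R_total = 1 / 0.3928 = 2.546 W/m^2K

2.546 W/m^2K


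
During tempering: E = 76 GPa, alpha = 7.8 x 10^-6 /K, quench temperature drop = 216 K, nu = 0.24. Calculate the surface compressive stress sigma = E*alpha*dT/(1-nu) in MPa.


Tempering stress: sigma = E * alpha * dT / (1 - nu)
  E (MPa) = 76 * 1000 = 76000
  Numerator = 76000 * (7.8 x 10^-6) * 216 = 128.0448
  Denominator = 1 - 0.24 = 0.76
  sigma = 128.0448 / 0.76 = 168.5 MPa

168.5 MPa


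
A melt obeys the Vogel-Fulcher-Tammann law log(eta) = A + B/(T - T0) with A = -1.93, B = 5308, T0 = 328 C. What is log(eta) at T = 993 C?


VFT equation: log(eta) = A + B / (T - T0)
  T - T0 = 993 - 328 = 665
  B / (T - T0) = 5308 / 665 = 7.982
  log(eta) = -1.93 + 7.982 = 6.052

6.052


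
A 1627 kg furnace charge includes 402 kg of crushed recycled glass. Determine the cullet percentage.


Cullet ratio = (cullet mass / total batch mass) * 100
  Ratio = 402 / 1627 * 100 = 24.71%

24.71%


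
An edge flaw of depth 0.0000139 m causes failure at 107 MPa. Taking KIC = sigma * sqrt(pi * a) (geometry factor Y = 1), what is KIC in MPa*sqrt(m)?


Fracture toughness: KIC = sigma * sqrt(pi * a)
  pi * a = pi * 0.0000139 = 0.000043668
  sqrt(pi * a) = 0.006608
  KIC = 107 * 0.006608 = 0.707 MPa*sqrt(m)

0.707 MPa*sqrt(m)


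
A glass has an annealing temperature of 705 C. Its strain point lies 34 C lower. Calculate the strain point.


Strain point = annealing point - difference:
  T_strain = 705 - 34 = 671 C

671 C


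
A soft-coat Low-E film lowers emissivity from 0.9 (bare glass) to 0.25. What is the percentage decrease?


Percentage reduction = (1 - coated/uncoated) * 100
  Ratio = 0.25 / 0.9 = 0.2778
  Reduction = (1 - 0.2778) * 100 = 72.2%

72.2%


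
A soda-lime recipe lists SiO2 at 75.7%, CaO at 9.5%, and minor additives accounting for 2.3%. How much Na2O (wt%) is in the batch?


Pieces sum to 100%:
  Na2O = 100 - (SiO2 + CaO + others)
  Na2O = 100 - (75.7 + 9.5 + 2.3) = 12.5%

12.5%


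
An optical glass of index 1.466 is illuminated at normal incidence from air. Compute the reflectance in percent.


Fresnel reflectance at normal incidence:
  R = ((n - 1)/(n + 1))^2
  (n - 1)/(n + 1) = (1.466 - 1)/(1.466 + 1) = 0.18897
  R = 0.18897^2 = 0.0357097
  R(%) = 0.0357097 * 100 = 3.571%

3.571%


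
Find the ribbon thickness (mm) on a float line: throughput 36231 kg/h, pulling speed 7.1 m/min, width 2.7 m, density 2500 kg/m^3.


Ribbon cross-section from mass balance:
  Volume rate = throughput / density = 36231 / 2500 = 14.4924 m^3/h
  thickness = volume rate / (speed * 60 * width), i.e.
  thickness = throughput / (60 * speed * width * density) * 1000
  thickness = 36231 / (60 * 7.1 * 2.7 * 2500) * 1000 = 12.6 mm

12.6 mm


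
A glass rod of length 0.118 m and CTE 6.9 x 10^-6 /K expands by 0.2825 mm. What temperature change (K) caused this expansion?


Rearrange dL = alpha * L0 * dT for dT:
  dT = dL / (alpha * L0)
  dL (m) = 0.2825 / 1000 = 0.0002825
  dT = 0.0002825 / ((6.9 x 10^-6) * 0.118) = 347.0 K

347.0 K


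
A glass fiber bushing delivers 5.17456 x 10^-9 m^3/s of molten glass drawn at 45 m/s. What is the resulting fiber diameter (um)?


Cross-sectional area from continuity:
  A = Q / v = 5.17456 x 10^-9 / 45 = 1.149902 x 10^-10 m^2
Diameter from circular cross-section:
  d = sqrt(4A / pi) * 10^6 (m -> um)
  d = sqrt(4 * 1.149902 x 10^-10 / pi) * 10^6 = 12.1 um

12.1 um


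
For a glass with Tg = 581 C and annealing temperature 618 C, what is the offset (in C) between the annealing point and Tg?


Offset = T_anneal - Tg:
  offset = 618 - 581 = 37 C

37 C


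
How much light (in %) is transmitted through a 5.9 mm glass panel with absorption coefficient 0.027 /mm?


Beer-Lambert law: T = exp(-alpha * thickness)
  exponent = -0.027 * 5.9 = -0.1593
  T = exp(-0.1593) = 0.8527
  Percentage = 0.8527 * 100 = 85.27%

85.27%


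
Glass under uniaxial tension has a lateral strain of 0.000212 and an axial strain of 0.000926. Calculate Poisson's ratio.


Poisson's ratio: nu = lateral strain / axial strain
  nu = 0.000212 / 0.000926 = 0.2289

0.2289


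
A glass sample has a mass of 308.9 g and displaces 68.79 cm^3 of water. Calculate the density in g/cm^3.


Use the definition of density:
  rho = mass / volume
  rho = 308.9 / 68.79 = 4.49 g/cm^3

4.49 g/cm^3


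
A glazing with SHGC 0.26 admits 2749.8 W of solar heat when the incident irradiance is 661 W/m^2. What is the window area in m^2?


Rearrange Q = Area * SHGC * Irradiance:
  Area = Q / (SHGC * Irradiance)
  Area = 2749.8 / (0.26 * 661) = 16.0 m^2

16.0 m^2


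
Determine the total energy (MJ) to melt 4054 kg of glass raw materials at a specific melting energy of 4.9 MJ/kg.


Total energy = mass * specific energy
  E = 4054 * 4.9 = 19864.6 MJ

19864.6 MJ


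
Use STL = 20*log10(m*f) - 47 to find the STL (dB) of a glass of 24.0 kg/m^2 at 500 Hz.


Mass law: STL = 20 * log10(m * f) - 47
  m * f = 24.0 * 500 = 12000
  log10(12000) = 4.07918
  STL = 20 * 4.07918 - 47 = 81.5836 - 47 = 34.6 dB

34.6 dB


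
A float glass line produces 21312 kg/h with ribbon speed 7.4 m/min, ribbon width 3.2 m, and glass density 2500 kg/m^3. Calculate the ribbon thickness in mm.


Ribbon cross-section from mass balance:
  Volume rate = throughput / density = 21312 / 2500 = 8.5248 m^3/h
  thickness = volume rate / (speed * 60 * width), i.e.
  thickness = throughput / (60 * speed * width * density) * 1000
  thickness = 21312 / (60 * 7.4 * 3.2 * 2500) * 1000 = 6.0 mm

6.0 mm


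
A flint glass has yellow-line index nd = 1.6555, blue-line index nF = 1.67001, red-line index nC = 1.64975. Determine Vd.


Abbe number formula: Vd = (nd - 1) / (nF - nC)
  nd - 1 = 1.6555 - 1 = 0.6555
  nF - nC = 1.67001 - 1.64975 = 0.02026
  Vd = 0.6555 / 0.02026 = 32.35

32.35


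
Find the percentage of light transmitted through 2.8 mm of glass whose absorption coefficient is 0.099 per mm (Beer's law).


Beer-Lambert law: T = exp(-alpha * thickness)
  exponent = -0.099 * 2.8 = -0.2772
  T = exp(-0.2772) = 0.7579
  Percentage = 0.7579 * 100 = 75.79%

75.79%


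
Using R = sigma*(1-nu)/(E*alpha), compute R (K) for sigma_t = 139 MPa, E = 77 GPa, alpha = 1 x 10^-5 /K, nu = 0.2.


Thermal shock resistance: R = sigma * (1 - nu) / (E * alpha)
  Numerator = 139 * (1 - 0.2) = 111.2
  Denominator = 77 * 1000 * (1 x 10^-5) = 0.77
  R = 111.2 / 0.77 = 144.4 K

144.4 K


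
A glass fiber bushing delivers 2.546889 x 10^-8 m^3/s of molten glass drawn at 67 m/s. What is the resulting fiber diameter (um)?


Cross-sectional area from continuity:
  A = Q / v = 2.546889 x 10^-8 / 67 = 3.801327 x 10^-10 m^2
Diameter from circular cross-section:
  d = sqrt(4A / pi) * 10^6 (m -> um)
  d = sqrt(4 * 3.801327 x 10^-10 / pi) * 10^6 = 22.0 um

22.0 um


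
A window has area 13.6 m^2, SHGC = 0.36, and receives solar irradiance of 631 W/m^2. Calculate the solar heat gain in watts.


Solar heat gain: Q = Area * SHGC * Irradiance
  Q = 13.6 * 0.36 * 631 = 3089.4 W

3089.4 W


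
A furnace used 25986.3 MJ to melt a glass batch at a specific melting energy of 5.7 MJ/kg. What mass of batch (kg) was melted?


Rearrange E = m * s for m:
  m = E / s
  m = 25986.3 / 5.7 = 4559.0 kg

4559.0 kg


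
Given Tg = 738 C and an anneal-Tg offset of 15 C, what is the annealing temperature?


The annealing temperature is Tg plus the offset:
  T_anneal = 738 + 15 = 753 C

753 C


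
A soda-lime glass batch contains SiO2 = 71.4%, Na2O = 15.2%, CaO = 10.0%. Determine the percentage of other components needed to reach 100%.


Sum the three major oxides:
  SiO2 + Na2O + CaO = 71.4 + 15.2 + 10.0 = 96.6%
Subtract from 100%:
  Others = 100 - 96.6 = 3.4%

3.4%


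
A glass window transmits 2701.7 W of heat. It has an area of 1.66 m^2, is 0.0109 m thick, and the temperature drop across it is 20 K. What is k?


Fourier's law rearranged: k = Q * t / (A * dT)
  Numerator = 2701.7 * 0.0109 = 29.44853
  Denominator = 1.66 * 20 = 33.2
  k = 29.44853 / 33.2 = 0.887 W/mK

0.887 W/mK


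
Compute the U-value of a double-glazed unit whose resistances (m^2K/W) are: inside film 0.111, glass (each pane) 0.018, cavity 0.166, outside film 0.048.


Total thermal resistance (series):
  R_total = R_in + R_glass + R_air + R_glass + R_out
  R_total = 0.111 + 0.018 + 0.166 + 0.018 + 0.048 = 0.361 m^2K/W
U-value = 1 / R_total = 1 / 0.361 = 2.77 W/m^2K

2.77 W/m^2K


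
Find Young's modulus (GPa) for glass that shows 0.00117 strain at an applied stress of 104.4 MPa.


Young's modulus: E = stress / strain
  E = 104.4 MPa / 0.00117 = 89230.77 MPa
Convert to GPa: 89230.77 / 1000 = 89.23 GPa

89.23 GPa


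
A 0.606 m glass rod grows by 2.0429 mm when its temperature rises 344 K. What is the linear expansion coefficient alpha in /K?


Rearrange dL = alpha * L0 * dT for alpha:
  alpha = dL / (L0 * dT)
  alpha = (2.0429 / 1000) / (0.606 * 344) = 0.0000098 /K = 9.8 x 10^-6 /K

9.8 x 10^-6 /K


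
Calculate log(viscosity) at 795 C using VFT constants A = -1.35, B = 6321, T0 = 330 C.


VFT equation: log(eta) = A + B / (T - T0)
  T - T0 = 795 - 330 = 465
  B / (T - T0) = 6321 / 465 = 13.594
  log(eta) = -1.35 + 13.594 = 12.244

12.244


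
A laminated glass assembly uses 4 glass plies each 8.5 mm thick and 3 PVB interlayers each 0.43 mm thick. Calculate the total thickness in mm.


Total thickness = glass contribution + PVB contribution
  Glass: 4 * 8.5 = 34.0 mm
  PVB: 3 * 0.43 = 1.29 mm
  Total = 34.0 + 1.29 = 35.29 mm

35.29 mm


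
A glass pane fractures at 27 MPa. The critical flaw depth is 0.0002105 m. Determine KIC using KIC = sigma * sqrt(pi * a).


Fracture toughness: KIC = sigma * sqrt(pi * a)
  pi * a = pi * 0.0002105 = 0.000661305
  sqrt(pi * a) = 0.025716
  KIC = 27 * 0.025716 = 0.694 MPa*sqrt(m)

0.694 MPa*sqrt(m)


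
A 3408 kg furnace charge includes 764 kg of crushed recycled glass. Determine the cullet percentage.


Cullet ratio = (cullet mass / total batch mass) * 100
  Ratio = 764 / 3408 * 100 = 22.42%

22.42%


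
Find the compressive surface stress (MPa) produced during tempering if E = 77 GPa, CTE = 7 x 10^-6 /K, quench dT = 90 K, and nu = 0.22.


Tempering stress: sigma = E * alpha * dT / (1 - nu)
  E (MPa) = 77 * 1000 = 77000
  Numerator = 77000 * (7 x 10^-6) * 90 = 48.51
  Denominator = 1 - 0.22 = 0.78
  sigma = 48.51 / 0.78 = 62.2 MPa

62.2 MPa


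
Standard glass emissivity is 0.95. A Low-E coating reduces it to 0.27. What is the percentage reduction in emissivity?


Percentage reduction = (1 - coated/uncoated) * 100
  Ratio = 0.27 / 0.95 = 0.2842
  Reduction = (1 - 0.2842) * 100 = 71.6%

71.6%


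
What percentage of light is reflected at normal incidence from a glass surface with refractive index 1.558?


Fresnel reflectance at normal incidence:
  R = ((n - 1)/(n + 1))^2
  (n - 1)/(n + 1) = (1.558 - 1)/(1.558 + 1) = 0.218139
  R = 0.218139^2 = 0.0475846
  R(%) = 0.0475846 * 100 = 4.758%

4.758%


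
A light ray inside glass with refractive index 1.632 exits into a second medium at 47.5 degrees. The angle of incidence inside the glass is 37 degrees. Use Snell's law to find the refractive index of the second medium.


Apply Snell's law: n1 * sin(theta1) = n2 * sin(theta2)
  n2 = n1 * sin(theta1) / sin(theta2)
  sin(37) = 0.601815
  sin(47.5) = 0.737277
  n2 = 1.632 * 0.601815 / 0.737277 = 1.3321

1.3321


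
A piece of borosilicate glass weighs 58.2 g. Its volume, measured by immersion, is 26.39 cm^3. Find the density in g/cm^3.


Use the definition of density:
  rho = mass / volume
  rho = 58.2 / 26.39 = 2.205 g/cm^3

2.205 g/cm^3


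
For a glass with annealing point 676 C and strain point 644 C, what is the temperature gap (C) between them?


Gap = T_anneal - T_strain:
  gap = 676 - 644 = 32 C

32 C


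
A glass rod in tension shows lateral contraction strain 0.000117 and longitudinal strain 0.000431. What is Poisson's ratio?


Poisson's ratio: nu = lateral strain / axial strain
  nu = 0.000117 / 0.000431 = 0.2715

0.2715


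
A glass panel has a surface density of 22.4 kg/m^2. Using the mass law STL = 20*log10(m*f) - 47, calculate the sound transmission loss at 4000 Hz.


Mass law: STL = 20 * log10(m * f) - 47
  m * f = 22.4 * 4000 = 89600
  log10(89600) = 4.95231
  STL = 20 * 4.95231 - 47 = 99.0462 - 47 = 52.0 dB

52.0 dB


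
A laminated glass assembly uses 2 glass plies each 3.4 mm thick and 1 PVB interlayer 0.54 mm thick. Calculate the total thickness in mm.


Total thickness = glass contribution + PVB contribution
  Glass: 2 * 3.4 = 6.8 mm
  PVB: 1 * 0.54 = 0.54 mm
  Total = 6.8 + 0.54 = 7.34 mm

7.34 mm


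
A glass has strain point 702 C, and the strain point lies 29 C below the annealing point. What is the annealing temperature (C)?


T_anneal = T_strain + gap:
  T_anneal = 702 + 29 = 731 C

731 C


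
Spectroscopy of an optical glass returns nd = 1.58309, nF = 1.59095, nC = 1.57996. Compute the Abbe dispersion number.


Abbe number formula: Vd = (nd - 1) / (nF - nC)
  nd - 1 = 1.58309 - 1 = 0.58309
  nF - nC = 1.59095 - 1.57996 = 0.01099
  Vd = 0.58309 / 0.01099 = 53.06

53.06


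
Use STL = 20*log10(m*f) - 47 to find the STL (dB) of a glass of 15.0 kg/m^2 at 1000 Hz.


Mass law: STL = 20 * log10(m * f) - 47
  m * f = 15.0 * 1000 = 15000
  log10(15000) = 4.17609
  STL = 20 * 4.17609 - 47 = 83.5218 - 47 = 36.5 dB

36.5 dB


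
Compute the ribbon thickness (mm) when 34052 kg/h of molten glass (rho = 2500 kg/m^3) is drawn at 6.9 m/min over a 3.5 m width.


Ribbon cross-section from mass balance:
  Volume rate = throughput / density = 34052 / 2500 = 13.6208 m^3/h
  thickness = volume rate / (speed * 60 * width), i.e.
  thickness = throughput / (60 * speed * width * density) * 1000
  thickness = 34052 / (60 * 6.9 * 3.5 * 2500) * 1000 = 9.4 mm

9.4 mm


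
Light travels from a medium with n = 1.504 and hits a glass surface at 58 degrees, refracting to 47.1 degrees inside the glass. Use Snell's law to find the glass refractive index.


Apply Snell's law: n1 * sin(theta1) = n2 * sin(theta2)
  n2 = n1 * sin(theta1) / sin(theta2)
  sin(58) = 0.848048
  sin(47.1) = 0.732543
  n2 = 1.504 * 0.848048 / 0.732543 = 1.7411

1.7411


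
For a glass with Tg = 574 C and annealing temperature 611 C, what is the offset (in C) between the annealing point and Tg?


Offset = T_anneal - Tg:
  offset = 611 - 574 = 37 C

37 C


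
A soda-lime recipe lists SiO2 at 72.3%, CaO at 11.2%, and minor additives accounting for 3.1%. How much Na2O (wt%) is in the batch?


Pieces sum to 100%:
  Na2O = 100 - (SiO2 + CaO + others)
  Na2O = 100 - (72.3 + 11.2 + 3.1) = 13.4%

13.4%


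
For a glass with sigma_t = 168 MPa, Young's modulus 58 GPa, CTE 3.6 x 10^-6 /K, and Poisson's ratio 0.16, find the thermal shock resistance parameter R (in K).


Thermal shock resistance: R = sigma * (1 - nu) / (E * alpha)
  Numerator = 168 * (1 - 0.16) = 141.12
  Denominator = 58 * 1000 * (3.6 x 10^-6) = 0.2088
  R = 141.12 / 0.2088 = 675.9 K

675.9 K


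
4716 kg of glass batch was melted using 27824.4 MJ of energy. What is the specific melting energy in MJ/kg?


Rearrange E = m * s for s:
  s = E / m
  s = 27824.4 / 4716 = 5.9 MJ/kg

5.9 MJ/kg


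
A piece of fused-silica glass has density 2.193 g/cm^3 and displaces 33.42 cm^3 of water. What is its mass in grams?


Rearrange rho = m / V:
  m = rho * V
  m = 2.193 * 33.42 = 73.29 g

73.29 g


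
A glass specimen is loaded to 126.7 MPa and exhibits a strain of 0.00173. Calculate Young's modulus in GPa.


Young's modulus: E = stress / strain
  E = 126.7 MPa / 0.00173 = 73236.99 MPa
Convert to GPa: 73236.99 / 1000 = 73.24 GPa

73.24 GPa


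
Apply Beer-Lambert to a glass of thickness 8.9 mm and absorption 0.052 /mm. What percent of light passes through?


Beer-Lambert law: T = exp(-alpha * thickness)
  exponent = -0.052 * 8.9 = -0.4628
  T = exp(-0.4628) = 0.6295
  Percentage = 0.6295 * 100 = 62.95%

62.95%


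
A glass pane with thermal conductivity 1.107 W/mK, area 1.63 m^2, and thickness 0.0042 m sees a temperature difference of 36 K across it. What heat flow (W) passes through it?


Fourier's law: Q = k * A * dT / t
  Q = 1.107 * 1.63 * 36 / 0.0042
  Q = 64.95876 / 0.0042 = 15466.4 W

15466.4 W


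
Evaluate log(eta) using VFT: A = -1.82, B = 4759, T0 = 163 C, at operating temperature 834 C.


VFT equation: log(eta) = A + B / (T - T0)
  T - T0 = 834 - 163 = 671
  B / (T - T0) = 4759 / 671 = 7.092
  log(eta) = -1.82 + 7.092 = 5.272

5.272


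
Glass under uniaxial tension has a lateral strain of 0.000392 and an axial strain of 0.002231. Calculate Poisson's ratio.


Poisson's ratio: nu = lateral strain / axial strain
  nu = 0.000392 / 0.002231 = 0.1757

0.1757


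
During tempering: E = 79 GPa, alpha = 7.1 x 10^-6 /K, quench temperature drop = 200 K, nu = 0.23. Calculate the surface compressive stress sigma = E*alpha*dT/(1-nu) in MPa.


Tempering stress: sigma = E * alpha * dT / (1 - nu)
  E (MPa) = 79 * 1000 = 79000
  Numerator = 79000 * (7.1 x 10^-6) * 200 = 112.18
  Denominator = 1 - 0.23 = 0.77
  sigma = 112.18 / 0.77 = 145.7 MPa

145.7 MPa


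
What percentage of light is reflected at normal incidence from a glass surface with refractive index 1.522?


Fresnel reflectance at normal incidence:
  R = ((n - 1)/(n + 1))^2
  (n - 1)/(n + 1) = (1.522 - 1)/(1.522 + 1) = 0.206979
  R = 0.206979^2 = 0.0428403
  R(%) = 0.0428403 * 100 = 4.284%

4.284%


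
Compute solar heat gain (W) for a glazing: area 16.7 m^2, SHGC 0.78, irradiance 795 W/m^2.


Solar heat gain: Q = Area * SHGC * Irradiance
  Q = 16.7 * 0.78 * 795 = 10355.7 W

10355.7 W


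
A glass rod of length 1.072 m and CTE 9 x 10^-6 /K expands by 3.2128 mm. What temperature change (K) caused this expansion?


Rearrange dL = alpha * L0 * dT for dT:
  dT = dL / (alpha * L0)
  dL (m) = 3.2128 / 1000 = 0.0032128
  dT = 0.0032128 / ((9 x 10^-6) * 1.072) = 333.0 K

333.0 K


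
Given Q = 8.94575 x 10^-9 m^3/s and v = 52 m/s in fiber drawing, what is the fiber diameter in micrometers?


Cross-sectional area from continuity:
  A = Q / v = 8.94575 x 10^-9 / 52 = 1.720337 x 10^-10 m^2
Diameter from circular cross-section:
  d = sqrt(4A / pi) * 10^6 (m -> um)
  d = sqrt(4 * 1.720337 x 10^-10 / pi) * 10^6 = 14.8 um

14.8 um


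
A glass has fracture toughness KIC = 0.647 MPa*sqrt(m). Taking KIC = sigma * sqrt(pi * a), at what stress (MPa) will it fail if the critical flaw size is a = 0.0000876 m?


Rearrange KIC = sigma * sqrt(pi * a):
  sigma = KIC / sqrt(pi * a)
  sqrt(pi * 0.0000876) = 0.016589
  sigma = 0.647 / 0.016589 = 39.0 MPa

39.0 MPa


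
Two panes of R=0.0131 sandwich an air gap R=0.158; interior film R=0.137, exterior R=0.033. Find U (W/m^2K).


Total thermal resistance (series):
  R_total = R_in + R_glass + R_air + R_glass + R_out
  R_total = 0.137 + 0.0131 + 0.158 + 0.0131 + 0.033 = 0.3542 m^2K/W
U-value = 1 / R_total = 1 / 0.3542 = 2.823 W/m^2K

2.823 W/m^2K


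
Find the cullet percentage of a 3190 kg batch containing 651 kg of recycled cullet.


Cullet ratio = (cullet mass / total batch mass) * 100
  Ratio = 651 / 3190 * 100 = 20.41%

20.41%


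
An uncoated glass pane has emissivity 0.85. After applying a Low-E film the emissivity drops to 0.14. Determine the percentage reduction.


Percentage reduction = (1 - coated/uncoated) * 100
  Ratio = 0.14 / 0.85 = 0.1647
  Reduction = (1 - 0.1647) * 100 = 83.5%

83.5%


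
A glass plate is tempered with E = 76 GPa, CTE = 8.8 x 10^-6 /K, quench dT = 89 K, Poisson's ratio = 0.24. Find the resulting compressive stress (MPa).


Tempering stress: sigma = E * alpha * dT / (1 - nu)
  E (MPa) = 76 * 1000 = 76000
  Numerator = 76000 * (8.8 x 10^-6) * 89 = 59.5232
  Denominator = 1 - 0.24 = 0.76
  sigma = 59.5232 / 0.76 = 78.3 MPa

78.3 MPa


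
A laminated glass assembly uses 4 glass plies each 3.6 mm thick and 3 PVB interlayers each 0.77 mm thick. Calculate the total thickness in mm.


Total thickness = glass contribution + PVB contribution
  Glass: 4 * 3.6 = 14.4 mm
  PVB: 3 * 0.77 = 2.31 mm
  Total = 14.4 + 2.31 = 16.71 mm

16.71 mm


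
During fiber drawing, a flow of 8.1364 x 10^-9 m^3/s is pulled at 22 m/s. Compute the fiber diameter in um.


Cross-sectional area from continuity:
  A = Q / v = 8.1364 x 10^-9 / 22 = 3.698364 x 10^-10 m^2
Diameter from circular cross-section:
  d = sqrt(4A / pi) * 10^6 (m -> um)
  d = sqrt(4 * 3.698364 x 10^-10 / pi) * 10^6 = 21.7 um

21.7 um


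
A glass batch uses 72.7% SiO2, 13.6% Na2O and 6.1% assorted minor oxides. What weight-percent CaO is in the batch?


Pieces sum to 100%:
  CaO = 100 - (SiO2 + Na2O + others)
  CaO = 100 - (72.7 + 13.6 + 6.1) = 7.6%

7.6%


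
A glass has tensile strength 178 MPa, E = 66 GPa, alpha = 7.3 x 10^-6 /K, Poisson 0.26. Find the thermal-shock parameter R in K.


Thermal shock resistance: R = sigma * (1 - nu) / (E * alpha)
  Numerator = 178 * (1 - 0.26) = 131.72
  Denominator = 66 * 1000 * (7.3 x 10^-6) = 0.4818
  R = 131.72 / 0.4818 = 273.4 K

273.4 K


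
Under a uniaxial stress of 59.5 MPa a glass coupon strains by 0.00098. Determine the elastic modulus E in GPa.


Young's modulus: E = stress / strain
  E = 59.5 MPa / 0.00098 = 60714.29 MPa
Convert to GPa: 60714.29 / 1000 = 60.71 GPa

60.71 GPa


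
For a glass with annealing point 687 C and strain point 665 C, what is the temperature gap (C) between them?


Gap = T_anneal - T_strain:
  gap = 687 - 665 = 22 C

22 C


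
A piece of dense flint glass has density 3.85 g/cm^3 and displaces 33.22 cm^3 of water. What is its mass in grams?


Rearrange rho = m / V:
  m = rho * V
  m = 3.85 * 33.22 = 127.897 g

127.897 g


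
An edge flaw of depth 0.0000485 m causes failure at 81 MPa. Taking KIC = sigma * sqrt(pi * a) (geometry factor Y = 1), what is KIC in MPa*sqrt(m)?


Fracture toughness: KIC = sigma * sqrt(pi * a)
  pi * a = pi * 0.0000485 = 0.000152367
  sqrt(pi * a) = 0.012344
  KIC = 81 * 0.012344 = 1.0 MPa*sqrt(m)

1.0 MPa*sqrt(m)


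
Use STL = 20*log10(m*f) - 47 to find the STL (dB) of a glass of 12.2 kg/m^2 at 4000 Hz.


Mass law: STL = 20 * log10(m * f) - 47
  m * f = 12.2 * 4000 = 48800
  log10(48800) = 4.68842
  STL = 20 * 4.68842 - 47 = 93.7684 - 47 = 46.8 dB

46.8 dB


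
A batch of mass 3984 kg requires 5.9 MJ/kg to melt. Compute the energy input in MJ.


Total energy = mass * specific energy
  E = 3984 * 5.9 = 23505.6 MJ

23505.6 MJ


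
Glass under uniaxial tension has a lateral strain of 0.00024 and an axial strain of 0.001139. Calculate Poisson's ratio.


Poisson's ratio: nu = lateral strain / axial strain
  nu = 0.00024 / 0.001139 = 0.2107

0.2107


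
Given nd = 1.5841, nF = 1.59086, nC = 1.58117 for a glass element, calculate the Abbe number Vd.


Abbe number formula: Vd = (nd - 1) / (nF - nC)
  nd - 1 = 1.5841 - 1 = 0.5841
  nF - nC = 1.59086 - 1.58117 = 0.00969
  Vd = 0.5841 / 0.00969 = 60.28

60.28


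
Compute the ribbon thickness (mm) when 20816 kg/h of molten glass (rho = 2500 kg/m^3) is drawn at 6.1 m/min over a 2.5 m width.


Ribbon cross-section from mass balance:
  Volume rate = throughput / density = 20816 / 2500 = 8.3264 m^3/h
  thickness = volume rate / (speed * 60 * width), i.e.
  thickness = throughput / (60 * speed * width * density) * 1000
  thickness = 20816 / (60 * 6.1 * 2.5 * 2500) * 1000 = 9.1 mm

9.1 mm


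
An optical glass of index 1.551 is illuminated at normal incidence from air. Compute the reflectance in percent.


Fresnel reflectance at normal incidence:
  R = ((n - 1)/(n + 1))^2
  (n - 1)/(n + 1) = (1.551 - 1)/(1.551 + 1) = 0.215994
  R = 0.215994^2 = 0.0466534
  R(%) = 0.0466534 * 100 = 4.665%

4.665%
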